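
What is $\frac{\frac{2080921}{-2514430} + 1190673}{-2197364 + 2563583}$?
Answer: $\frac{2993861830469}{920832040170} \approx 3.2513$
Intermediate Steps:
$\frac{\frac{2080921}{-2514430} + 1190673}{-2197364 + 2563583} = \frac{2080921 \left(- \frac{1}{2514430}\right) + 1190673}{366219} = \left(- \frac{2080921}{2514430} + 1190673\right) \frac{1}{366219} = \frac{2993861830469}{2514430} \cdot \frac{1}{366219} = \frac{2993861830469}{920832040170}$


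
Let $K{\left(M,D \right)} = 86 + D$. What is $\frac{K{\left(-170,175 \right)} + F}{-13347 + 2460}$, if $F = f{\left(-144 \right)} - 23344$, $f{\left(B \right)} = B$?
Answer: $\frac{23227}{10887} \approx 2.1335$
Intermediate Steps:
$F = -23488$ ($F = -144 - 23344 = -23488$)
$\frac{K{\left(-170,175 \right)} + F}{-13347 + 2460} = \frac{\left(86 + 175\right) - 23488}{-13347 + 2460} = \frac{261 - 23488}{-10887} = \left(-23227\right) \left(- \frac{1}{10887}\right) = \frac{23227}{10887}$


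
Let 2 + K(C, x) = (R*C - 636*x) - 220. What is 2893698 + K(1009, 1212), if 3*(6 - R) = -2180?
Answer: 8585714/3 ≈ 2.8619e+6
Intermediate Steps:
R = 2198/3 (R = 6 - ⅓*(-2180) = 6 + 2180/3 = 2198/3 ≈ 732.67)
K(C, x) = -222 - 636*x + 2198*C/3 (K(C, x) = -2 + ((2198*C/3 - 636*x) - 220) = -2 + ((-636*x + 2198*C/3) - 220) = -2 + (-220 - 636*x + 2198*C/3) = -222 - 636*x + 2198*C/3)
2893698 + K(1009, 1212) = 2893698 + (-222 - 636*1212 + (2198/3)*1009) = 2893698 + (-222 - 770832 + 2217782/3) = 2893698 - 95380/3 = 8585714/3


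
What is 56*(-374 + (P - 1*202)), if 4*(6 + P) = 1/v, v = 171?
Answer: -5573218/171 ≈ -32592.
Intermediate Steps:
P = -4103/684 (P = -6 + (1/4)/171 = -6 + (1/4)*(1/171) = -6 + 1/684 = -4103/684 ≈ -5.9985)
56*(-374 + (P - 1*202)) = 56*(-374 + (-4103/684 - 1*202)) = 56*(-374 + (-4103/684 - 202)) = 56*(-374 - 142271/684) = 56*(-398087/684) = -5573218/171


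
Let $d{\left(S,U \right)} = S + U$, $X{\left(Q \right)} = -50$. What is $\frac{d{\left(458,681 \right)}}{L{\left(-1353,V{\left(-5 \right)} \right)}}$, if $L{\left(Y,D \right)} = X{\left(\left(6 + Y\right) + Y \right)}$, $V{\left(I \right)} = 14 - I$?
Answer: $- \frac{1139}{50} \approx -22.78$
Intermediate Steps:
$L{\left(Y,D \right)} = -50$
$\frac{d{\left(458,681 \right)}}{L{\left(-1353,V{\left(-5 \right)} \right)}} = \frac{458 + 681}{-50} = 1139 \left(- \frac{1}{50}\right) = - \frac{1139}{50}$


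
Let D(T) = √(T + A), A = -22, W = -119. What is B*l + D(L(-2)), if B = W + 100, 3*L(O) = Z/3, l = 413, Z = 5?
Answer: -7847 + I*√193/3 ≈ -7847.0 + 4.6308*I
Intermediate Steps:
L(O) = 5/9 (L(O) = (5/3)/3 = (5*(⅓))/3 = (⅓)*(5/3) = 5/9)
B = -19 (B = -119 + 100 = -19)
D(T) = √(-22 + T) (D(T) = √(T - 22) = √(-22 + T))
B*l + D(L(-2)) = -19*413 + √(-22 + 5/9) = -7847 + √(-193/9) = -7847 + I*√193/3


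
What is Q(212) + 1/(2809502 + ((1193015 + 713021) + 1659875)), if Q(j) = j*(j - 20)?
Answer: 259504810753/6375413 ≈ 40704.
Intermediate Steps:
Q(j) = j*(-20 + j)
Q(212) + 1/(2809502 + ((1193015 + 713021) + 1659875)) = 212*(-20 + 212) + 1/(2809502 + ((1193015 + 713021) + 1659875)) = 212*192 + 1/(2809502 + (1906036 + 1659875)) = 40704 + 1/(2809502 + 3565911) = 40704 + 1/6375413 = 259504810753/6375413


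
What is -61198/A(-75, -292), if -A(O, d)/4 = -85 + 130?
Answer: 30599/90 ≈ 339.99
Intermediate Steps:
A(O, d) = -180 (A(O, d) = -4*(-85 + 130) = -4*45 = -180)
-61198/A(-75, -292) = -61198/(-180) = -61198*(-1/180) = 30599/90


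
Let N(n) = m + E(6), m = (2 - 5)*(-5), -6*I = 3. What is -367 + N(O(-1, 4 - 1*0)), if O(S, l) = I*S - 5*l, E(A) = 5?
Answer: -347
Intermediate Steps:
I = -½ (I = -⅙*3 = -½ ≈ -0.50000)
m = 15 (m = -3*(-5) = 15)
O(S, l) = -5*l - S/2 (O(S, l) = -S/2 - 5*l = -5*l - S/2)
N(n) = 20 (N(n) = 15 + 5 = 20)
-367 + N(O(-1, 4 - 1*0)) = -367 + 20 = -347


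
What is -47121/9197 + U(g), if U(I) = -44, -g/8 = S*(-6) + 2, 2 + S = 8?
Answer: -451789/9197 ≈ -49.124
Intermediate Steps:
S = 6 (S = -2 + 8 = 6)
g = 272 (g = -8*(6*(-6) + 2) = -8*(-36 + 2) = -8*(-34) = 272)
-47121/9197 + U(g) = -47121/9197 - 44 = -451789/9197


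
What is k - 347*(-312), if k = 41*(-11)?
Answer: 107813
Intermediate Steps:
k = -451
k - 347*(-312) = -451 - 347*(-312) = -451 + 108264 = 107813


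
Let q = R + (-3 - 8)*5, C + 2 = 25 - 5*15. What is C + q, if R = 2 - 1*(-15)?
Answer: -90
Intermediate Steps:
R = 17 (R = 2 + 15 = 17)
C = -52 (C = -2 + (25 - 5*15) = -2 + (25 - 75) = -2 - 50 = -52)
q = -38 (q = 17 + (-3 - 8)*5 = 17 - 11*5 = 17 - 55 = -38)
C + q = -52 - 38 = -90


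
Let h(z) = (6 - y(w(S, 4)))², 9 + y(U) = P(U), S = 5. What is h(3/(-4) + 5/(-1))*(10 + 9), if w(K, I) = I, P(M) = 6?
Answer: 1539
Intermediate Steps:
y(U) = -3 (y(U) = -9 + 6 = -3)
h(z) = 81 (h(z) = (6 - 1*(-3))² = (6 + 3)² = 9² = 81)
h(3/(-4) + 5/(-1))*(10 + 9) = 81*(10 + 9) = 81*19 = 1539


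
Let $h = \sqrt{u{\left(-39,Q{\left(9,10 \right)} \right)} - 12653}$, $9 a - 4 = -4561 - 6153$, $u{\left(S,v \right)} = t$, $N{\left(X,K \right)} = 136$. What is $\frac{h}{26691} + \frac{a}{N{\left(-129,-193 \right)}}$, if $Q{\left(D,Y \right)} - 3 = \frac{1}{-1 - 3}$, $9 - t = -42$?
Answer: $- \frac{35}{4} + \frac{i \sqrt{12602}}{26691} \approx -8.75 + 0.0042059 i$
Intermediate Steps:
$t = 51$ ($t = 9 - -42 = 9 + 42 = 51$)
$Q{\left(D,Y \right)} = \frac{11}{4}$ ($Q{\left(D,Y \right)} = 3 + \frac{1}{-1 - 3} = 3 + \frac{1}{-4} = 3 - \frac{1}{4} = \frac{11}{4}$)
$u{\left(S,v \right)} = 51$
$a = -1190$ ($a = \frac{4}{9} + \frac{-4561 - 6153}{9} = \frac{4}{9} + \frac{1}{9} \left(-10714\right) = \frac{4}{9} - \frac{10714}{9} = -1190$)
$h = i \sqrt{12602}$ ($h = \sqrt{51 - 12653} = \sqrt{-12602} = i \sqrt{12602} \approx 112.26 i$)
$\frac{h}{26691} + \frac{a}{N{\left(-129,-193 \right)}} = \frac{i \sqrt{12602}}{26691} - \frac{1190}{136} = i \sqrt{12602} \cdot \frac{1}{26691} - \frac{35}{4} = \frac{i \sqrt{12602}}{26691} - \frac{35}{4} = - \frac{35}{4} + \frac{i \sqrt{12602}}{26691}$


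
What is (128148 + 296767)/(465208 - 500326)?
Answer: -424915/35118 ≈ -12.100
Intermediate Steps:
(128148 + 296767)/(465208 - 500326) = 424915/(-35118) = 424915*(-1/35118) = -424915/35118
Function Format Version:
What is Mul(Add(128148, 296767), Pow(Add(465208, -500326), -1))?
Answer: Rational(-424915, 35118) ≈ -12.100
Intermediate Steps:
Mul(Add(128148, 296767), Pow(Add(465208, -500326), -1)) = Mul(424915, Pow(-35118, -1)) = Mul(424915, Rational(-1, 35118)) = Rational(-424915, 35118)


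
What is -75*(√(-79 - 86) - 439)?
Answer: 32925 - 75*I*√165 ≈ 32925.0 - 963.39*I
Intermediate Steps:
-75*(√(-79 - 86) - 439) = -75*(√(-165) - 439) = -75*(I*√165 - 439) = -75*(-439 + I*√165) = 32925 - 75*I*√165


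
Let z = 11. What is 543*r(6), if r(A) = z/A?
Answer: 1991/2 ≈ 995.50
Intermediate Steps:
r(A) = 11/A
543*r(6) = 543*(11/6) = 1991/2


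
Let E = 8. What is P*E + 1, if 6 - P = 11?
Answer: -39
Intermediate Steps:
P = -5 (P = 6 - 1*11 = 6 - 11 = -5)
P*E + 1 = -5*8 + 1 = -40 + 1 = -39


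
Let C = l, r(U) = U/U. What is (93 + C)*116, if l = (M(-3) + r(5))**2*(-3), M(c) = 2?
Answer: 7656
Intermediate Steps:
r(U) = 1
l = -27 (l = (2 + 1)**2*(-3) = 3**2*(-3) = 9*(-3) = -27)
C = -27
(93 + C)*116 = (93 - 27)*116 = 66*116 = 7656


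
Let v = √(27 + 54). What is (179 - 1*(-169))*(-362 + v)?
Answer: -122844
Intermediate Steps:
v = 9 (v = √81 = 9)
(179 - 1*(-169))*(-362 + v) = (179 - 1*(-169))*(-362 + 9) = (179 + 169)*(-353) = 348*(-353) = -122844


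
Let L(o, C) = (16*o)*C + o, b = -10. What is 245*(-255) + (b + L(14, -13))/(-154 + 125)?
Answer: -1808867/29 ≈ -62375.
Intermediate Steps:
L(o, C) = o + 16*C*o (L(o, C) = 16*C*o + o = o + 16*C*o)
245*(-255) + (b + L(14, -13))/(-154 + 125) = 245*(-255) + (-10 + 14*(1 + 16*(-13)))/(-154 + 125) = -62475 + (-10 + 14*(1 - 208))/(-29) = -62475 + (-10 + 14*(-207))*(-1/29) = -62475 + (-10 - 2898)*(-1/29) = -62475 - 2908*(-1/29) = -62475 + 2908/29 = -1808867/29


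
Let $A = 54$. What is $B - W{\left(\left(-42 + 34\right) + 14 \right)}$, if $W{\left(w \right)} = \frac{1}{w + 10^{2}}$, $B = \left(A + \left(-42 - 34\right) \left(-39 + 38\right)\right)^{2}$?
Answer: $\frac{1791399}{106} \approx 16900.0$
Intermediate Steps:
$B = 16900$ ($B = \left(54 + \left(-42 - 34\right) \left(-39 + 38\right)\right)^{2} = \left(54 - -76\right)^{2} = \left(54 + 76\right)^{2} = 130^{2} = 16900$)
$W{\left(w \right)} = \frac{1}{100 + w}$ ($W{\left(w \right)} = \frac{1}{w + 100} = \frac{1}{100 + w}$)
$B - W{\left(\left(-42 + 34\right) + 14 \right)} = 16900 - \frac{1}{100 + \left(\left(-42 + 34\right) + 14\right)} = 16900 - \frac{1}{100 + \left(-8 + 14\right)} = 16900 - \frac{1}{100 + 6} = 16900 - \frac{1}{106} = \frac{1791399}{106}$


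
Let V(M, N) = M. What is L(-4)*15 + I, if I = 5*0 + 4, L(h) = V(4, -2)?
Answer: 64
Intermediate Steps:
L(h) = 4
I = 4 (I = 0 + 4 = 4)
L(-4)*15 + I = 4*15 + 4 = 60 + 4 = 64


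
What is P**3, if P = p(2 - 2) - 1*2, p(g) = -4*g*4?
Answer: -8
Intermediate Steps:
p(g) = -16*g
P = -2 (P = -16*(2 - 2) - 1*2 = -16*0 - 2 = 0 - 2 = -2)
P**3 = (-2)**3 = -8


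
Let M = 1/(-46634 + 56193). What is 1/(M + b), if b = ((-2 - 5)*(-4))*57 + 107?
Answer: 9559/16278978 ≈ 0.00058720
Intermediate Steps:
b = 1703 (b = -7*(-4)*57 + 107 = 28*57 + 107 = 1596 + 107 = 1703)
M = 1/9559 ≈ 0.00010461
1/(M + b) = 1/(1/9559 + 1703) = 1/(16278978/9559) = 9559/16278978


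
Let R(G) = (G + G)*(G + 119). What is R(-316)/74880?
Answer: 15563/9360 ≈ 1.6627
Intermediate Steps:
R(G) = 2*G*(119 + G) (R(G) = (2*G)*(119 + G) = 2*G*(119 + G))
R(-316)/74880 = (2*(-316)*(119 - 316))/74880 = (2*(-316)*(-197))*(1/74880) = 124504*(1/74880) = 15563/9360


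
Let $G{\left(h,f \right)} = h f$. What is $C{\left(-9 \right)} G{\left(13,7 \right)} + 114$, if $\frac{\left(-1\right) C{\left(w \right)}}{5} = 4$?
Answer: $-1706$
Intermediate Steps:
$G{\left(h,f \right)} = f h$
$C{\left(w \right)} = -20$ ($C{\left(w \right)} = \left(-5\right) 4 = -20$)
$C{\left(-9 \right)} G{\left(13,7 \right)} + 114 = - 20 \cdot 7 \cdot 13 + 114 = \left(-20\right) 91 + 114 = -1820 + 114 = -1706$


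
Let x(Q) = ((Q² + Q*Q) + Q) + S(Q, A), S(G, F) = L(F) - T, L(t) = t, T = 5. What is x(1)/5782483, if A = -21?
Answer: -23/5782483 ≈ -3.9775e-6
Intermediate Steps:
S(G, F) = -5 + F (S(G, F) = F - 1*5 = F - 5 = -5 + F)
x(Q) = -26 + Q + 2*Q² (x(Q) = ((Q² + Q*Q) + Q) + (-5 - 21) = ((Q² + Q²) + Q) - 26 = (2*Q² + Q) - 26 = (Q + 2*Q²) - 26 = -26 + Q + 2*Q²)
x(1)/5782483 = (-26 + 1 + 2*1²)/5782483 = (-26 + 1 + 2*1)*(1/5782483) = (-26 + 1 + 2)*(1/5782483) = -23*1/5782483 = -23/5782483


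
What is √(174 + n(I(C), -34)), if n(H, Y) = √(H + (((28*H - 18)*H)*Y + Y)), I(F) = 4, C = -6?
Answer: √(174 + I*√12814) ≈ 13.813 + 4.0976*I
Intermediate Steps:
n(H, Y) = √(H + Y + H*Y*(-18 + 28*H)) (n(H, Y) = √(H + (((-18 + 28*H)*H)*Y + Y)) = √(H + ((H*(-18 + 28*H))*Y + Y)) = √(H + (H*Y*(-18 + 28*H) + Y)) = √(H + (Y + H*Y*(-18 + 28*H))) = √(H + Y + H*Y*(-18 + 28*H)))
√(174 + n(I(C), -34)) = √(174 + √(4 - 34 - 18*4*(-34) + 28*(-34)*4²)) = √(174 + √(4 - 34 + 2448 + 28*(-34)*16)) = √(174 + √(4 - 34 + 2448 - 15232)) = √(174 + √(-12814)) = √(174 + I*√12814)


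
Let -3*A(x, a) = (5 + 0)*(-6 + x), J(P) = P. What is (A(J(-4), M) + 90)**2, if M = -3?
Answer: 102400/9 ≈ 11378.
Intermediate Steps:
A(x, a) = 10 - 5*x/3 (A(x, a) = -(5 + 0)*(-6 + x)/3 = -5*(-6 + x)/3 = -(-30 + 5*x)/3 = 10 - 5*x/3)
(A(J(-4), M) + 90)**2 = ((10 - 5/3*(-4)) + 90)**2 = ((10 + 20/3) + 90)**2 = (50/3 + 90)**2 = (320/3)**2 = 102400/9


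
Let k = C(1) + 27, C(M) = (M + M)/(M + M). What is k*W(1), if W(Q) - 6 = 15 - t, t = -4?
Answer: 700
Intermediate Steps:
C(M) = 1 (C(M) = (2*M)/((2*M)) = (2*M)*(1/(2*M)) = 1)
W(Q) = 25 (W(Q) = 6 + (15 - 1*(-4)) = 6 + (15 + 4) = 6 + 19 = 25)
k = 28 (k = 1 + 27 = 28)
k*W(1) = 28*25 = 700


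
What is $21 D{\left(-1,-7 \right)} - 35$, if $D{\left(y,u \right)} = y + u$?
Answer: $-203$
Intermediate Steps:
$D{\left(y,u \right)} = u + y$
$21 D{\left(-1,-7 \right)} - 35 = 21 \left(-7 - 1\right) - 35 = 21 \left(-8\right) - 35 = -168 - 35 = -203$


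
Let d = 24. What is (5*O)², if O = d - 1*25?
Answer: 25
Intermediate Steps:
O = -1 (O = 24 - 1*25 = 24 - 25 = -1)
(5*O)² = (5*(-1))² = (-5)² = 25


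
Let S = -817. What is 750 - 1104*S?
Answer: 902718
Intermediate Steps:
750 - 1104*S = 750 - 1104*(-817) = 750 + 901968 = 902718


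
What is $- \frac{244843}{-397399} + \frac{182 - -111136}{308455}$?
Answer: $\frac{119760709447}{122579708545} \approx 0.977$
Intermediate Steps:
$- \frac{244843}{-397399} + \frac{182 - -111136}{308455} = \left(-244843\right) \left(- \frac{1}{397399}\right) + \left(182 + 111136\right) \frac{1}{308455} = \frac{244843}{397399} + 111318 \cdot \frac{1}{308455} = \frac{244843}{397399} + \frac{111318}{308455} = \frac{119760709447}{122579708545}$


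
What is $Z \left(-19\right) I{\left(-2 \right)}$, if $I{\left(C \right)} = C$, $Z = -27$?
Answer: $-1026$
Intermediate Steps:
$Z \left(-19\right) I{\left(-2 \right)} = \left(-27\right) \left(-19\right) \left(-2\right) = 513 \left(-2\right) = -1026$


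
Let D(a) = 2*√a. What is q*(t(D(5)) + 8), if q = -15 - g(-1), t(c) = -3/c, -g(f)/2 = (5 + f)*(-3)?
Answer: -312 + 117*√5/10 ≈ -285.84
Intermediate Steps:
g(f) = 30 + 6*f (g(f) = -2*(5 + f)*(-3) = -2*(-15 - 3*f) = 30 + 6*f)
q = -39 (q = -15 - (30 + 6*(-1)) = -15 - (30 - 6) = -15 - 1*24 = -15 - 24 = -39)
q*(t(D(5)) + 8) = -39*(-3*√5/10 + 8) = -39*(8 - 3*√5/10) = -312 + 117*√5/10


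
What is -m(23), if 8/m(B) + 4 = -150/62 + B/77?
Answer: 9548/7305 ≈ 1.3071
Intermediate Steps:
m(B) = 8/(-199/31 + B/77) (m(B) = 8/(-4 + (-150/62 + B/77)) = 8/(-4 + (-150*1/62 + B*(1/77))) = 8/(-4 + (-75/31 + B/77)) = 8/(-199/31 + B/77))
-m(23) = -19096/(-15323 + 31*23) = -19096/(-15323 + 713) = -19096/(-14610) = -19096*(-1)/14610 = -1*(-9548/7305) = 9548/7305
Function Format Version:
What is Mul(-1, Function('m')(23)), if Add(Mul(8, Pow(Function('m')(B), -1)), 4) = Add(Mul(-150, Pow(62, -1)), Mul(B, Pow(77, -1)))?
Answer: Rational(9548, 7305) ≈ 1.3071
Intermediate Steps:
Function('m')(B) = Mul(8, Pow(Add(Rational(-199, 31), Mul(Rational(1, 77), B)), -1)) (Function('m')(B) = Mul(8, Pow(Add(-4, Add(Mul(-150, Pow(62, -1)), Mul(B, Pow(77, -1)))), -1)) = Mul(8, Pow(Add(-4, Add(Mul(-150, Rational(1, 62)), Mul(B, Rational(1, 77)))), -1)) = Mul(8, Pow(Add(-4, Add(Rational(-75, 31), Mul(Rational(1, 77), B))), -1)) = Mul(8, Pow(Add(Rational(-199, 31), Mul(Rational(1, 77), B)), -1)))
Mul(-1, Function('m')(23)) = Mul(-1, Mul(19096, Pow(Add(-15323, Mul(31, 23)), -1))) = Mul(-1, Mul(19096, Pow(Add(-15323, 713), -1))) = Mul(-1, Mul(19096, Pow(-14610, -1))) = Mul(-1, Mul(19096, Rational(-1, 14610))) = Mul(-1, Rational(-9548, 7305)) = Rational(9548, 7305)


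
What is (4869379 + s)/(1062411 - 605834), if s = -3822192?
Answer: 1047187/456577 ≈ 2.2936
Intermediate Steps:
(4869379 + s)/(1062411 - 605834) = (4869379 - 3822192)/(1062411 - 605834) = 1047187/456577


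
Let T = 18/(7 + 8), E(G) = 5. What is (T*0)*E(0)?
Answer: 0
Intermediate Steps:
T = 6/5 (T = 18/15 = 18*(1/15) = 6/5 ≈ 1.2000)
(T*0)*E(0) = ((6/5)*0)*5 = 0*5 = 0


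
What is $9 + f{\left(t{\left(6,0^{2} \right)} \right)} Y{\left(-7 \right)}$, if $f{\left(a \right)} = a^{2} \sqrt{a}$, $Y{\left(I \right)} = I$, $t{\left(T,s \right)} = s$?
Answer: $9$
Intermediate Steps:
$f{\left(a \right)} = a^{\frac{5}{2}}$
$9 + f{\left(t{\left(6,0^{2} \right)} \right)} Y{\left(-7 \right)} = 9 + \left(0^{2}\right)^{\frac{5}{2}} \left(-7\right) = 9 + 0^{\frac{5}{2}} \left(-7\right) = 9 + 0 \left(-7\right) = 9 + 0 = 9$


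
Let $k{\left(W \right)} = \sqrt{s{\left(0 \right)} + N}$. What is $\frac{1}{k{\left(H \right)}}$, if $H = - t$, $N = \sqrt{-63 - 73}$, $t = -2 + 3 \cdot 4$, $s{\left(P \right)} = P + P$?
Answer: $- \frac{\sqrt[4]{2} \cdot 17^{\frac{3}{4}} i^{\frac{3}{2}}}{34} \approx 0.20706 - 0.20706 i$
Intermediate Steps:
$s{\left(P \right)} = 2 P$
$t = 10$ ($t = -2 + 12 = 10$)
$N = 2 i \sqrt{34}$ ($N = \sqrt{-136} = 2 i \sqrt{34} \approx 11.662 i$)
$H = -10$ ($H = \left(-1\right) 10 = -10$)
$k{\left(W \right)} = 2^{\frac{3}{4}} \sqrt[4]{17} \sqrt{i}$ ($k{\left(W \right)} = \sqrt{2 \cdot 0 + 2 i \sqrt{34}} = \sqrt{0 + 2 i \sqrt{34}} = \sqrt{2 i \sqrt{34}} = 2^{\frac{3}{4}} \sqrt[4]{17} \sqrt{i}$)
$\frac{1}{k{\left(H \right)}} = \frac{1}{2^{\frac{3}{4}} \sqrt[4]{17} \sqrt{i}} = - \frac{\sqrt[4]{2} \cdot 17^{\frac{3}{4}} i^{\frac{3}{2}}}{34}$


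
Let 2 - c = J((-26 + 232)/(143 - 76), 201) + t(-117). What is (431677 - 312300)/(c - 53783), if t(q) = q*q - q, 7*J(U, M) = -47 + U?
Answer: -55987813/31695360 ≈ -1.7664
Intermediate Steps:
J(U, M) = -47/7 + U/7 (J(U, M) = (-47 + U)/7 = -47/7 + U/7)
t(q) = q**2 - q
c = -6471133/469 (c = 2 - ((-47/7 + ((-26 + 232)/(143 - 76))/7) - 117*(-1 - 117)) = 2 - ((-47/7 + (206/67)/7) - 117*(-118)) = 2 - ((-47/7 + (206*(1/67))/7) + 13806) = 2 - ((-47/7 + (1/7)*(206/67)) + 13806) = 2 - ((-47/7 + 206/469) + 13806) = 2 - (-2943/469 + 13806) = 2 - 1*6472071/469 = 2 - 6472071/469 = -6471133/469 ≈ -13798.)
(431677 - 312300)/(c - 53783) = (431677 - 312300)/(-6471133/469 - 53783) = 119377/(-31695360/469) = 119377*(-469/31695360) = -55987813/31695360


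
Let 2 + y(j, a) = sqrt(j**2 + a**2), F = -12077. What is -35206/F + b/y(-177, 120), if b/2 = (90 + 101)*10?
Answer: 340412526/110444165 + 2292*sqrt(5081)/9145 ≈ 20.947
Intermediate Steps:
b = 3820 (b = 2*((90 + 101)*10) = 2*(191*10) = 2*1910 = 3820)
y(j, a) = -2 + sqrt(a**2 + j**2) (y(j, a) = -2 + sqrt(j**2 + a**2) = -2 + sqrt(a**2 + j**2))
-35206/F + b/y(-177, 120) = -35206/(-12077) + 3820/(-2 + sqrt(120**2 + (-177)**2)) = -35206*(-1/12077) + 3820/(-2 + sqrt(14400 + 31329)) = 35206/12077 + 3820/(-2 + sqrt(45729)) = 35206/12077 + 3820/(-2 + 3*sqrt(5081))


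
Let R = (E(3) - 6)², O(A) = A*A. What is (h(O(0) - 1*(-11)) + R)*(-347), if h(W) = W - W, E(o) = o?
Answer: -3123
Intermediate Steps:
O(A) = A²
R = 9 (R = (3 - 6)² = (-3)² = 9)
h(W) = 0
(h(O(0) - 1*(-11)) + R)*(-347) = (0 + 9)*(-347) = 9*(-347) = -3123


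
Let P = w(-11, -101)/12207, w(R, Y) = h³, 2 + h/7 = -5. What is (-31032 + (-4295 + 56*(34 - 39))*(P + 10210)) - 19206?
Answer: -190091045447/4069 ≈ -4.6717e+7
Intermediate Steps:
h = -49 (h = -14 + 7*(-5) = -14 - 35 = -49)
w(R, Y) = -117649 (w(R, Y) = (-49)³ = -117649)
P = -117649/12207 ≈ -9.6378
(-31032 + (-4295 + 56*(34 - 39))*(P + 10210)) - 19206 = (-31032 + (-4295 + 56*(34 - 39))*(-117649/12207 + 10210)) - 19206 = (-31032 + (-4295 + 56*(-5))*(124515821/12207)) - 19206 = (-31032 + (-4295 - 280)*(124515821/12207)) - 19206 = (-31032 - 4575*124515821/12207) - 19206 = (-31032 - 189886627025/4069) - 19206 = -190012896233/4069 - 19206 = -190091045447/4069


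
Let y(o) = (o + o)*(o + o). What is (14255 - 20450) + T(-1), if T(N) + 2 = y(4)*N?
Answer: -6261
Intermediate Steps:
y(o) = 4*o**2 (y(o) = (2*o)*(2*o) = 4*o**2)
T(N) = -2 + 64*N (T(N) = -2 + (4*4**2)*N = -2 + (4*16)*N = -2 + 64*N)
(14255 - 20450) + T(-1) = (14255 - 20450) + (-2 + 64*(-1)) = -6195 + (-2 - 64) = -6195 - 66 = -6261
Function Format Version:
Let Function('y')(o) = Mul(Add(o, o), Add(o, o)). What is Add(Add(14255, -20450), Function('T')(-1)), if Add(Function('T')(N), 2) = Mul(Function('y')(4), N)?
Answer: -6261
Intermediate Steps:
Function('y')(o) = Mul(4, Pow(o, 2)) (Function('y')(o) = Mul(Mul(2, o), Mul(2, o)) = Mul(4, Pow(o, 2)))
Function('T')(N) = Add(-2, Mul(64, N)) (Function('T')(N) = Add(-2, Mul(Mul(4, Pow(4, 2)), N)) = Add(-2, Mul(Mul(4, 16), N)) = Add(-2, Mul(64, N)))
Add(Add(14255, -20450), Function('T')(-1)) = Add(Add(14255, -20450), Add(-2, Mul(64, -1))) = Add(-6195, Add(-2, -64)) = Add(-6195, -66) = -6261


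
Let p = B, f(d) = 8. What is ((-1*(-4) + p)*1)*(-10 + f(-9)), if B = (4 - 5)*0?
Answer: -8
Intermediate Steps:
B = 0 (B = -1*0 = 0)
p = 0
((-1*(-4) + p)*1)*(-10 + f(-9)) = ((-1*(-4) + 0)*1)*(-10 + 8) = ((4 + 0)*1)*(-2) = (4*1)*(-2) = 4*(-2) = -8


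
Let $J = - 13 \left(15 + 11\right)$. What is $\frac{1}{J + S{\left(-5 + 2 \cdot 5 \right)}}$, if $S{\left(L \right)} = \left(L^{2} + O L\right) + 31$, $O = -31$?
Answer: $- \frac{1}{437} \approx -0.0022883$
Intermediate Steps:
$J = -338$ ($J = \left(-13\right) 26 = -338$)
$S{\left(L \right)} = 31 + L^{2} - 31 L$ ($S{\left(L \right)} = \left(L^{2} - 31 L\right) + 31 = 31 + L^{2} - 31 L$)
$\frac{1}{J + S{\left(-5 + 2 \cdot 5 \right)}} = \frac{1}{-338 + \left(31 + \left(-5 + 2 \cdot 5\right)^{2} - 31 \left(-5 + 2 \cdot 5\right)\right)} = \frac{1}{-338 + \left(31 + \left(-5 + 10\right)^{2} - 31 \left(-5 + 10\right)\right)} = \frac{1}{-338 + \left(31 + 5^{2} - 155\right)} = \frac{1}{-338 + \left(31 + 25 - 155\right)} = \frac{1}{-338 - 99} = \frac{1}{-437} = - \frac{1}{437}$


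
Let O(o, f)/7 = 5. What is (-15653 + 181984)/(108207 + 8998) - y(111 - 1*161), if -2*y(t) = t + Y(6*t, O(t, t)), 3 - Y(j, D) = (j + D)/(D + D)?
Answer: -6022887/298340 ≈ -20.188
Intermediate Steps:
O(o, f) = 35 (O(o, f) = 7*5 = 35)
Y(j, D) = 3 - (D + j)/(2*D) (Y(j, D) = 3 - (j + D)/(D + D) = 3 - (D + j)/(2*D))
y(t) = -5/4 - 16*t/35 (y(t) = -(t + (½)*(-6*t + 5*35)/35)/2 = -(t + (½)*(1/35)*(-6*t + 175))/2 = -(t + (½)*(1/35)*(175 - 6*t))/2 = -(t + (5/2 - 3*t/35))/2 = -(5/2 + 32*t/35)/2 = -5/4 - 16*t/35)
(-15653 + 181984)/(108207 + 8998) - y(111 - 1*161) = (-15653 + 181984)/(108207 + 8998) - (-5/4 - 16*(111 - 1*161)/35) = 166331/117205 - (-5/4 - 16*(111 - 161)/35) = 166331*(1/117205) - (-5/4 - 16/35*(-50)) = 15121/10655 - (-5/4 + 160/7) = 15121/10655 - 1*605/28 = 15121/10655 - 605/28 = -6022887/298340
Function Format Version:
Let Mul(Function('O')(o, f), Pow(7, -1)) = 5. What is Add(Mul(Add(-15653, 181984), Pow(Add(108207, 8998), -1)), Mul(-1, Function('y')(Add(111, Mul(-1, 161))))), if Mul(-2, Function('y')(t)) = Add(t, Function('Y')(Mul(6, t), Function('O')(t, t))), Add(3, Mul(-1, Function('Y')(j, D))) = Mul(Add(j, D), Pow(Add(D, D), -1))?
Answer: Rational(-6022887, 298340) ≈ -20.188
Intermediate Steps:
Function('O')(o, f) = 35 (Function('O')(o, f) = Mul(7, 5) = 35)
Function('Y')(j, D) = Add(3, Mul(Rational(-1, 2), Pow(D, -1), Add(D, j))) (Function('Y')(j, D) = Add(3, Mul(-1, Mul(Add(j, D), Pow(Add(D, D), -1)))) = Add(3, Mul(-1, Mul(Add(D, j), Pow(Mul(2, D), -1)))) = Add(3, Mul(-1, Mul(Add(D, j), Mul(Rational(1, 2), Pow(D, -1))))) = Add(3, Mul(-1, Mul(Rational(1, 2), Pow(D, -1), Add(D, j)))) = Add(3, Mul(Rational(-1, 2), Pow(D, -1), Add(D, j))))
Function('y')(t) = Add(Rational(-5, 4), Mul(Rational(-16, 35), t)) (Function('y')(t) = Mul(Rational(-1, 2), Add(t, Mul(Rational(1, 2), Pow(35, -1), Add(Mul(-1, Mul(6, t)), Mul(5, 35))))) = Mul(Rational(-1, 2), Add(t, Mul(Rational(1, 2), Rational(1, 35), Add(Mul(-6, t), 175)))) = Mul(Rational(-1, 2), Add(t, Mul(Rational(1, 2), Rational(1, 35), Add(175, Mul(-6, t))))) = Mul(Rational(-1, 2), Add(t, Add(Rational(5, 2), Mul(Rational(-3, 35), t)))) = Mul(Rational(-1, 2), Add(Rational(5, 2), Mul(Rational(32, 35), t))) = Add(Rational(-5, 4), Mul(Rational(-16, 35), t)))
Add(Mul(Add(-15653, 181984), Pow(Add(108207, 8998), -1)), Mul(-1, Function('y')(Add(111, Mul(-1, 161))))) = Add(Mul(Add(-15653, 181984), Pow(Add(108207, 8998), -1)), Mul(-1, Add(Rational(-5, 4), Mul(Rational(-16, 35), Add(111, Mul(-1, 161)))))) = Add(Mul(166331, Pow(117205, -1)), Mul(-1, Add(Rational(-5, 4), Mul(Rational(-16, 35), Add(111, -161))))) = Add(Mul(166331, Rational(1, 117205)), Mul(-1, Add(Rational(-5, 4), Mul(Rational(-16, 35), -50)))) = Add(Rational(15121, 10655), Mul(-1, Add(Rational(-5, 4), Rational(160, 7)))) = Add(Rational(15121, 10655), Mul(-1, Rational(605, 28))) = Add(Rational(15121, 10655), Rational(-605, 28)) = Rational(-6022887, 298340)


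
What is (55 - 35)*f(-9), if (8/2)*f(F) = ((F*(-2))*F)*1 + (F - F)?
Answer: -810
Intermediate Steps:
f(F) = -F²/2 (f(F) = (((F*(-2))*F)*1 + (F - F))/4 = (((-2*F)*F)*1 + 0)/4 = (-2*F²*1 + 0)/4 = (-2*F² + 0)/4 = (-2*F²)/4 = -F²/2)
(55 - 35)*f(-9) = (55 - 35)*(-½*(-9)²) = 20*(-½*81) = 20*(-81/2) = -810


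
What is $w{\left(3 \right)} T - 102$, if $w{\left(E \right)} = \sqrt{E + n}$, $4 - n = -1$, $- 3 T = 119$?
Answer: $-102 - \frac{238 \sqrt{2}}{3} \approx -214.19$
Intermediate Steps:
$T = - \frac{119}{3}$ ($T = \left(- \frac{1}{3}\right) 119 = - \frac{119}{3} \approx -39.667$)
$n = 5$ ($n = 4 - -1 = 4 + 1 = 5$)
$w{\left(E \right)} = \sqrt{5 + E}$ ($w{\left(E \right)} = \sqrt{E + 5} = \sqrt{5 + E}$)
$w{\left(3 \right)} T - 102 = \sqrt{5 + 3} \left(- \frac{119}{3}\right) - 102 = \sqrt{8} \left(- \frac{119}{3}\right) - 102 = 2 \sqrt{2} \left(- \frac{119}{3}\right) - 102 = - \frac{238 \sqrt{2}}{3} - 102 = -102 - \frac{238 \sqrt{2}}{3}$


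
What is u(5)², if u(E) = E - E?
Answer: 0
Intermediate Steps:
u(E) = 0
u(5)² = 0² = 0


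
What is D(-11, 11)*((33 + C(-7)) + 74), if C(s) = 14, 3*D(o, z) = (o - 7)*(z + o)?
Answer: 0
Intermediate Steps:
D(o, z) = (-7 + o)*(o + z)/3 (D(o, z) = ((o - 7)*(z + o))/3 = ((-7 + o)*(o + z))/3 = (-7 + o)*(o + z)/3)
D(-11, 11)*((33 + C(-7)) + 74) = (-7/3*(-11) - 7/3*11 + (⅓)*(-11)² + (⅓)*(-11)*11)*((33 + 14) + 74) = (77/3 - 77/3 + (⅓)*121 - 121/3)*(47 + 74) = (77/3 - 77/3 + 121/3 - 121/3)*121 = 0*121 = 0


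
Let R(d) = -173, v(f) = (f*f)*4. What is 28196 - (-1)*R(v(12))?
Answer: 28023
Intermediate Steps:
v(f) = 4*f² (v(f) = f²*4 = 4*f²)
28196 - (-1)*R(v(12)) = 28196 - (-1)*(-173) = 28196 - 1*173 = 28196 - 173 = 28023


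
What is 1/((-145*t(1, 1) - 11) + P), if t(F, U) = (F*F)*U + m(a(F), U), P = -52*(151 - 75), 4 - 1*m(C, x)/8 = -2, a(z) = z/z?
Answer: -1/11068 ≈ -9.0351e-5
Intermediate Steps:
a(z) = 1
m(C, x) = 48 (m(C, x) = 32 - 8*(-2) = 32 + 16 = 48)
P = -3952 (P = -52*76 = -3952)
t(F, U) = 48 + U*F² (t(F, U) = (F*F)*U + 48 = F²*U + 48 = U*F² + 48 = 48 + U*F²)
1/((-145*t(1, 1) - 11) + P) = 1/((-145*(48 + 1*1²) - 11) - 3952) = 1/((-145*(48 + 1*1) - 11) - 3952) = 1/((-145*(48 + 1) - 11) - 3952) = 1/((-145*49 - 11) - 3952) = 1/((-7105 - 11) - 3952) = 1/(-7116 - 3952) = 1/(-11068) = -1/11068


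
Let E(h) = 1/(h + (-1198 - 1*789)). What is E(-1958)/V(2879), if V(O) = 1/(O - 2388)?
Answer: -491/3945 ≈ -0.12446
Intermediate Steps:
V(O) = 1/(-2388 + O)
E(h) = 1/(-1987 + h) (E(h) = 1/(h + (-1198 - 789)) = 1/(h - 1987) = 1/(-1987 + h))
E(-1958)/V(2879) = 1/((-1987 - 1958)*(1/(-2388 + 2879))) = 1/((-3945)*(1/491)) = -1/(3945*1/491) = -1/3945*491 = -491/3945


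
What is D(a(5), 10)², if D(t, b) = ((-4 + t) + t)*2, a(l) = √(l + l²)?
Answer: 544 - 64*√30 ≈ 193.46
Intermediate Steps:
D(t, b) = -8 + 4*t (D(t, b) = (-4 + 2*t)*2 = -8 + 4*t)
D(a(5), 10)² = (-8 + 4*√(5*(1 + 5)))² = (-8 + 4*√(5*6))² = (-8 + 4*√30)²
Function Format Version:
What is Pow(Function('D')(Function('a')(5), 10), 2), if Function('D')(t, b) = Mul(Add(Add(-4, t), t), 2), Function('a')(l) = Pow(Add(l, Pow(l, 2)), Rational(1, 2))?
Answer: Add(544, Mul(-64, Pow(30, Rational(1, 2)))) ≈ 193.46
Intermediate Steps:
Function('D')(t, b) = Add(-8, Mul(4, t)) (Function('D')(t, b) = Mul(Add(-4, Mul(2, t)), 2) = Add(-8, Mul(4, t)))
Pow(Function('D')(Function('a')(5), 10), 2) = Pow(Add(-8, Mul(4, Pow(Mul(5, Add(1, 5)), Rational(1, 2)))), 2) = Pow(Add(-8, Mul(4, Pow(Mul(5, 6), Rational(1, 2)))), 2) = Pow(Add(-8, Mul(4, Pow(30, Rational(1, 2)))), 2)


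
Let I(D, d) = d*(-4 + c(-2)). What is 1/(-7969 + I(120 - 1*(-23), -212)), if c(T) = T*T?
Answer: -1/7969 ≈ -0.00012549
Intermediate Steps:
c(T) = T²
I(D, d) = 0 (I(D, d) = d*(-4 + (-2)²) = d*(-4 + 4) = d*0 = 0)
1/(-7969 + I(120 - 1*(-23), -212)) = 1/(-7969 + 0) = 1/(-7969) = -1/7969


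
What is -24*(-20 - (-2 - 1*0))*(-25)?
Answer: -10800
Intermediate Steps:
-24*(-20 - (-2 - 1*0))*(-25) = -24*(-20 - (-2 + 0))*(-25) = -24*(-20 - 1*(-2))*(-25) = -24*(-20 + 2)*(-25) = -24*(-18)*(-25) = 432*(-25) = -10800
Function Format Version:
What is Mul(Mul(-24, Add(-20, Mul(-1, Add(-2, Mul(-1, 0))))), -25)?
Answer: -10800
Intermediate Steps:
Mul(Mul(-24, Add(-20, Mul(-1, Add(-2, Mul(-1, 0))))), -25) = Mul(Mul(-24, Add(-20, Mul(-1, Add(-2, 0)))), -25) = Mul(Mul(-24, Add(-20, Mul(-1, -2))), -25) = Mul(Mul(-24, Add(-20, 2)), -25) = Mul(Mul(-24, -18), -25) = Mul(432, -25) = -10800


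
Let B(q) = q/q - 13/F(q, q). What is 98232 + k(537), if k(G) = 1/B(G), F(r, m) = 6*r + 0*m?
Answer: 315229710/3209 ≈ 98233.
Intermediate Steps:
F(r, m) = 6*r (F(r, m) = 6*r + 0 = 6*r)
B(q) = 1 - 13/(6*q) (B(q) = q/q - 13*1/(6*q) = 1 - 13/(6*q))
k(G) = G/(-13/6 + G) (k(G) = 1/((-13/6 + G)/G) = G/(-13/6 + G))
98232 + k(537) = 98232 + 6*537/(-13 + 6*537) = 98232 + 6*537/(-13 + 3222) = 98232 + 6*537/3209 = 98232 + 6*537*(1/3209) = 98232 + 3222/3209 = 315229710/3209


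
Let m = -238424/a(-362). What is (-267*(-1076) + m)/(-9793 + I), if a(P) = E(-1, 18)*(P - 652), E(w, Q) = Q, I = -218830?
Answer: -1310973002/1043206749 ≈ -1.2567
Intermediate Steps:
a(P) = -11736 + 18*P (a(P) = 18*(P - 652) = 18*(-652 + P) = -11736 + 18*P)
m = 59606/4563 (m = -238424/(-11736 + 18*(-362)) = -238424/(-11736 - 6516) = -238424/(-18252) = -238424*(-1/18252) = 59606/4563 ≈ 13.063)
(-267*(-1076) + m)/(-9793 + I) = (-267*(-1076) + 59606/4563)/(-9793 - 218830) = (287292 + 59606/4563)/(-228623) = (1310973002/4563)*(-1/228623) = -1310973002/1043206749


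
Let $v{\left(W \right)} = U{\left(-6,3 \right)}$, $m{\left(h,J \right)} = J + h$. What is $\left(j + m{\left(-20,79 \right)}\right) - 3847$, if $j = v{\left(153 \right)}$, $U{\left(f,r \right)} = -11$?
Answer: $-3799$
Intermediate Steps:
$v{\left(W \right)} = -11$
$j = -11$
$\left(j + m{\left(-20,79 \right)}\right) - 3847 = \left(-11 + \left(79 - 20\right)\right) - 3847 = \left(-11 + 59\right) - 3847 = 48 - 3847 = -3799$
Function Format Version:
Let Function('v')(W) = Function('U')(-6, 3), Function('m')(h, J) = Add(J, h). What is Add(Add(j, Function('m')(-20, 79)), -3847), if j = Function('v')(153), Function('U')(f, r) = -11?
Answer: -3799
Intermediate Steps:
Function('v')(W) = -11
j = -11
Add(Add(j, Function('m')(-20, 79)), -3847) = Add(Add(-11, Add(79, -20)), -3847) = Add(Add(-11, 59), -3847) = Add(48, -3847) = -3799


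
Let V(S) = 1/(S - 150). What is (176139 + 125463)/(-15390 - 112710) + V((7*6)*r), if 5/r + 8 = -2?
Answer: -1231001/521550 ≈ -2.3603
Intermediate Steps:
r = -½ (r = 5/(-8 - 2) = 5/(-10) = 5*(-⅒) = -½ ≈ -0.50000)
V(S) = 1/(-150 + S)
(176139 + 125463)/(-15390 - 112710) + V((7*6)*r) = (176139 + 125463)/(-15390 - 112710) + 1/(-150 + (7*6)*(-½)) = 301602/(-128100) + 1/(-150 + 42*(-½)) = 301602*(-1/128100) + 1/(-150 - 21) = -7181/3050 + 1/(-171) = -7181/3050 - 1/171 = -1231001/521550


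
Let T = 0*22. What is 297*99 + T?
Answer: 29403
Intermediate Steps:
T = 0
297*99 + T = 297*99 + 0 = 29403 + 0 = 29403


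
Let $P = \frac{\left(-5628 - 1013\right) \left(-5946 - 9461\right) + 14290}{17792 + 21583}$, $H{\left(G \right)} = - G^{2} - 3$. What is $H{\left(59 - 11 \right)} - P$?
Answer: $- \frac{193170302}{39375} \approx -4905.9$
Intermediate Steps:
$H{\left(G \right)} = -3 - G^{2}$
$P = \frac{102332177}{39375}$ ($P = \frac{\left(-6641\right) \left(-15407\right) + 14290}{39375} = \left(102317887 + 14290\right) \frac{1}{39375} = 102332177 \cdot \frac{1}{39375} = \frac{102332177}{39375} \approx 2598.9$)
$H{\left(59 - 11 \right)} - P = \left(-3 - \left(59 - 11\right)^{2}\right) - \frac{102332177}{39375} = \left(-3 - 48^{2}\right) - \frac{102332177}{39375} = \left(-3 - 2304\right) - \frac{102332177}{39375} = -2307 - \frac{102332177}{39375} = - \frac{193170302}{39375}$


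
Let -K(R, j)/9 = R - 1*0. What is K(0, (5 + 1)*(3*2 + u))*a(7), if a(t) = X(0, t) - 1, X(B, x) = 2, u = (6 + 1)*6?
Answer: 0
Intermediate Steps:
u = 42 (u = 7*6 = 42)
K(R, j) = -9*R (K(R, j) = -9*(R - 1*0) = -9*(R + 0) = -9*R)
a(t) = 1 (a(t) = 2 - 1 = 1)
K(0, (5 + 1)*(3*2 + u))*a(7) = -9*0*1 = 0*1 = 0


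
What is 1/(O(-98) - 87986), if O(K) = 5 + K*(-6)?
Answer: -1/87393 ≈ -1.1443e-5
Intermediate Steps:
O(K) = 5 - 6*K
1/(O(-98) - 87986) = 1/((5 - 6*(-98)) - 87986) = 1/((5 + 588) - 87986) = 1/(593 - 87986) = 1/(-87393) = -1/87393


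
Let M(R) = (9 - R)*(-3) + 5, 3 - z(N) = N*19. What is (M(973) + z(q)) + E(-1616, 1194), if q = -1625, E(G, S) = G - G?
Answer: 33775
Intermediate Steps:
E(G, S) = 0
z(N) = 3 - 19*N (z(N) = 3 - N*19 = 3 - 19*N)
M(R) = -22 + 3*R (M(R) = (-27 + 3*R) + 5 = -22 + 3*R)
(M(973) + z(q)) + E(-1616, 1194) = ((-22 + 3*973) + (3 - 19*(-1625))) + 0 = ((-22 + 2919) + (3 + 30875)) + 0 = (2897 + 30878) + 0 = 33775 + 0 = 33775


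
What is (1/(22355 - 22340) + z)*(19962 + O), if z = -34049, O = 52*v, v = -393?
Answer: 80695972/5 ≈ 1.6139e+7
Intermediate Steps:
O = -20436 (O = 52*(-393) = -20436)
(1/(22355 - 22340) + z)*(19962 + O) = (1/(22355 - 22340) - 34049)*(19962 - 20436) = (1/15 - 34049)*(-474) = -510734/15*(-474) = 80695972/5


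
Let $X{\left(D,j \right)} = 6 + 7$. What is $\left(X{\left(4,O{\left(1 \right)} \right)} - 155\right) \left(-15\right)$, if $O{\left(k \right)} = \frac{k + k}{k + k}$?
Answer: $2130$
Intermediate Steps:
$O{\left(k \right)} = 1$ ($O{\left(k \right)} = \frac{2 k}{2 k} = 2 k \frac{1}{2 k} = 1$)
$X{\left(D,j \right)} = 13$
$\left(X{\left(4,O{\left(1 \right)} \right)} - 155\right) \left(-15\right) = \left(13 - 155\right) \left(-15\right) = \left(-142\right) \left(-15\right) = 2130$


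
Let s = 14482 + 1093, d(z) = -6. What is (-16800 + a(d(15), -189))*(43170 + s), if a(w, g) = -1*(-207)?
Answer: -974755785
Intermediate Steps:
s = 15575
a(w, g) = 207
(-16800 + a(d(15), -189))*(43170 + s) = (-16800 + 207)*(43170 + 15575) = -16593*58745 = -974755785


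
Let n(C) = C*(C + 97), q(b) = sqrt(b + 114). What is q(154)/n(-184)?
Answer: sqrt(67)/8004 ≈ 0.0010227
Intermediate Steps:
q(b) = sqrt(114 + b)
n(C) = C*(97 + C)
q(154)/n(-184) = sqrt(114 + 154)/((-184*(97 - 184))) = sqrt(268)/((-184*(-87))) = (2*sqrt(67))/16008 = (2*sqrt(67))*(1/16008) = sqrt(67)/8004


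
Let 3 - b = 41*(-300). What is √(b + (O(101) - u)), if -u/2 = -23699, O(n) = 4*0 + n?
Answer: I*√34994 ≈ 187.07*I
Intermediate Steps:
O(n) = n (O(n) = 0 + n = n)
u = 47398 (u = -2*(-23699) = 47398)
b = 12303 (b = 3 - 41*(-300) = 3 - 1*(-12300) = 3 + 12300 = 12303)
√(b + (O(101) - u)) = √(12303 + (101 - 1*47398)) = √(12303 + (101 - 47398)) = √(12303 - 47297) = √(-34994) = I*√34994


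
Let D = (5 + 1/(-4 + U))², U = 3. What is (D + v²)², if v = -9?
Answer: 9409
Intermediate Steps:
D = 16 (D = (5 + 1/(-4 + 3))² = (5 + 1/(-1))² = (5 - 1)² = 4² = 16)
(D + v²)² = (16 + (-9)²)² = (16 + 81)² = 97² = 9409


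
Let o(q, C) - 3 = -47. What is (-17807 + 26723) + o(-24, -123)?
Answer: 8872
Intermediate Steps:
o(q, C) = -44 (o(q, C) = 3 - 47 = -44)
(-17807 + 26723) + o(-24, -123) = (-17807 + 26723) - 44 = 8916 - 44 = 8872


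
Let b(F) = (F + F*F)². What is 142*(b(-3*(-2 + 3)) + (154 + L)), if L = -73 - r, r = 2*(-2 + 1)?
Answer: 16898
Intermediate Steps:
r = -2 (r = 2*(-1) = -2)
L = -71 (L = -73 - 1*(-2) = -73 + 2 = -71)
b(F) = (F + F²)²
142*(b(-3*(-2 + 3)) + (154 + L)) = 142*((-3*(-2 + 3))²*(1 - 3*(-2 + 3))² + (154 - 71)) = 142*((-3*1)²*(1 - 3*1)² + 83) = 142*((-3)²*(1 - 3)² + 83) = 142*(9*(-2)² + 83) = 142*(9*4 + 83) = 142*(36 + 83) = 142*119 = 16898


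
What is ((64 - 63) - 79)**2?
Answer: 6084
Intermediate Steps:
((64 - 63) - 79)**2 = (1 - 79)**2 = (-78)**2 = 6084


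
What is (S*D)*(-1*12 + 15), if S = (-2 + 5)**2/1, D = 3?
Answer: 81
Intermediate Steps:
S = 9 (S = 3**2*1 = 9*1 = 9)
(S*D)*(-1*12 + 15) = (9*3)*(-1*12 + 15) = 27*(-12 + 15) = 27*3 = 81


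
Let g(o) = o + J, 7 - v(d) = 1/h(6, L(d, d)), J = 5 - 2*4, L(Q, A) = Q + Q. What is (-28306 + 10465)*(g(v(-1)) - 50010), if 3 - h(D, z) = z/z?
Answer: 1784331933/2 ≈ 8.9217e+8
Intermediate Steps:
L(Q, A) = 2*Q
h(D, z) = 2 (h(D, z) = 3 - z/z = 3 - 1*1 = 3 - 1 = 2)
J = -3 (J = 5 - 8 = -3)
v(d) = 13/2 (v(d) = 7 - 1/2 = 7 - 1*½ = 7 - ½ = 13/2)
g(o) = -3 + o (g(o) = o - 3 = -3 + o)
(-28306 + 10465)*(g(v(-1)) - 50010) = (-28306 + 10465)*((-3 + 13/2) - 50010) = -17841*(7/2 - 50010) = -17841*(-100013/2) = 1784331933/2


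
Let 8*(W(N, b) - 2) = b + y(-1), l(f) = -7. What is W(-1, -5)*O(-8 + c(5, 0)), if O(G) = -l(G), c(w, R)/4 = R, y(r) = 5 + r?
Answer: 105/8 ≈ 13.125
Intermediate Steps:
c(w, R) = 4*R
W(N, b) = 5/2 + b/8 (W(N, b) = 2 + (b + (5 - 1))/8 = 2 + (b + 4)/8 = 2 + (4 + b)/8 = 2 + (½ + b/8) = 5/2 + b/8)
O(G) = 7 (O(G) = -1*(-7) = 7)
W(-1, -5)*O(-8 + c(5, 0)) = (5/2 + (⅛)*(-5))*7 = (5/2 - 5/8)*7 = (15/8)*7 = 105/8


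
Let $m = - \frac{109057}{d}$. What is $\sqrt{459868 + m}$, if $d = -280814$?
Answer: $\frac{\sqrt{36263612760549726}}{280814} \approx 678.14$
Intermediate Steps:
$m = \frac{109057}{280814}$ ($m = - \frac{109057}{-280814} = \left(-109057\right) \left(- \frac{1}{280814}\right) = \frac{109057}{280814} \approx 0.38836$)
$\sqrt{459868 + m} = \sqrt{459868 + \frac{109057}{280814}} = \sqrt{\frac{129137481609}{280814}} = \frac{\sqrt{36263612760549726}}{280814}$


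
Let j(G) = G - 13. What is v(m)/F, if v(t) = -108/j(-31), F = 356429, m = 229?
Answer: 27/3920719 ≈ 6.8865e-6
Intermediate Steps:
j(G) = -13 + G
v(t) = 27/11 (v(t) = -108/(-13 - 31) = -108/(-44) = -108*(-1/44) = 27/11)
v(m)/F = (27/11)/356429 = (27/11)*(1/356429) = 27/3920719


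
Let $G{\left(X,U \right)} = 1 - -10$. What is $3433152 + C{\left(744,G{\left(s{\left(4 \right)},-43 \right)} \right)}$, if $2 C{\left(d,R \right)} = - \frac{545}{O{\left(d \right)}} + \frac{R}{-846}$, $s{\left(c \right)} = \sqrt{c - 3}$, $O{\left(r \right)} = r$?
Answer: $\frac{720302676607}{209808} \approx 3.4332 \cdot 10^{6}$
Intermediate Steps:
$s{\left(c \right)} = \sqrt{-3 + c}$
$G{\left(X,U \right)} = 11$ ($G{\left(X,U \right)} = 1 + 10 = 11$)
$C{\left(d,R \right)} = - \frac{545}{2 d} - \frac{R}{1692}$ ($C{\left(d,R \right)} = \frac{- \frac{545}{d} + \frac{R}{-846}}{2} = \frac{- \frac{545}{d} + R \left(- \frac{1}{846}\right)}{2} = \frac{- \frac{545}{d} - \frac{R}{846}}{2} = - \frac{545}{2 d} - \frac{R}{1692}$)
$3433152 + C{\left(744,G{\left(s{\left(4 \right)},-43 \right)} \right)} = 3433152 + \frac{-461070 - 11 \cdot 744}{1692 \cdot 744} = 3433152 + \frac{1}{1692} \cdot \frac{1}{744} \left(-461070 - 8184\right) = 3433152 + \frac{1}{1692} \cdot \frac{1}{744} \left(-469254\right) = 3433152 - \frac{78209}{209808} = \frac{720302676607}{209808}$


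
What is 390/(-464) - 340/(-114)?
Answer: 28325/13224 ≈ 2.1419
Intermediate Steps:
390/(-464) - 340/(-114) = 390*(-1/464) - 340*(-1/114) = -195/232 + 170/57 = 28325/13224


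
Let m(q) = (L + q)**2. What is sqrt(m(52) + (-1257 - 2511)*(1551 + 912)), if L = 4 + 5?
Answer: I*sqrt(9276863) ≈ 3045.8*I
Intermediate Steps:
L = 9
m(q) = (9 + q)**2
sqrt(m(52) + (-1257 - 2511)*(1551 + 912)) = sqrt((9 + 52)**2 + (-1257 - 2511)*(1551 + 912)) = sqrt(61**2 - 3768*2463) = sqrt(3721 - 9280584) = sqrt(-9276863) = I*sqrt(9276863)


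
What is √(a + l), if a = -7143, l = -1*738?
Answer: I*√7881 ≈ 88.775*I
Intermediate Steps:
l = -738
√(a + l) = √(-7143 - 738) = √(-7881) = I*√7881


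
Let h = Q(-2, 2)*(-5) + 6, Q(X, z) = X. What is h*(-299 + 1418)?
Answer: 17904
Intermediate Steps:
h = 16 (h = -2*(-5) + 6 = 10 + 6 = 16)
h*(-299 + 1418) = 16*(-299 + 1418) = 16*1119 = 17904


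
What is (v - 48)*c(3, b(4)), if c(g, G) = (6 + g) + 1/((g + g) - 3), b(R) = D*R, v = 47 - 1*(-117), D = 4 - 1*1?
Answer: 3248/3 ≈ 1082.7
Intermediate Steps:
D = 3 (D = 4 - 1 = 3)
v = 164 (v = 47 + 117 = 164)
b(R) = 3*R
c(g, G) = 6 + g + 1/(-3 + 2*g) (c(g, G) = (6 + g) + 1/(2*g - 3) = (6 + g) + 1/(-3 + 2*g) = 6 + g + 1/(-3 + 2*g))
(v - 48)*c(3, b(4)) = (164 - 48)*((-17 + 2*3² + 9*3)/(-3 + 2*3)) = 116*((-17 + 2*9 + 27)/(-3 + 6)) = 116*((-17 + 18 + 27)/3) = 116*((⅓)*28) = 116*(28/3) = 3248/3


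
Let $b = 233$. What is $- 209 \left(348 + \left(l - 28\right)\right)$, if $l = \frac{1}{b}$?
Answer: $- \frac{15583249}{233} \approx -66881.0$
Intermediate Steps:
$l = \frac{1}{233} \approx 0.0042918$
$- 209 \left(348 + \left(l - 28\right)\right) = - 209 \left(348 + \left(\frac{1}{233} - 28\right)\right) = - 209 \left(348 - \frac{6523}{233}\right) = \left(-209\right) \frac{74561}{233} = - \frac{15583249}{233}$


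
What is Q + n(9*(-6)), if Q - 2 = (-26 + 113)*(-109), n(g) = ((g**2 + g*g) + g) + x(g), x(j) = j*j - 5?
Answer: -792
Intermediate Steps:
x(j) = -5 + j**2 (x(j) = j**2 - 5 = -5 + j**2)
n(g) = -5 + g + 3*g**2 (n(g) = ((g**2 + g*g) + g) + (-5 + g**2) = ((g**2 + g**2) + g) + (-5 + g**2) = (2*g**2 + g) + (-5 + g**2) = (g + 2*g**2) + (-5 + g**2) = -5 + g + 3*g**2)
Q = -9481 (Q = 2 + (-26 + 113)*(-109) = 2 + 87*(-109) = 2 - 9483 = -9481)
Q + n(9*(-6)) = -9481 + (-5 + 9*(-6) + 3*(9*(-6))**2) = -9481 + (-5 - 54 + 3*(-54)**2) = -9481 + (-5 - 54 + 3*2916) = -9481 + (-5 - 54 + 8748) = -9481 + 8689 = -792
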